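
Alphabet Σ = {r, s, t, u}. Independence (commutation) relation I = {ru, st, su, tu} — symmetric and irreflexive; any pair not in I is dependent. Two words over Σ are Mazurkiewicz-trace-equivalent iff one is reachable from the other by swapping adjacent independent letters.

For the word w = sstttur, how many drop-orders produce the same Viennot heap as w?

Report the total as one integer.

0(s) covers ∅
1(s) covers 0:s
2(t) covers ∅
3(t) covers 2:t
4(t) covers 3:t
5(u) covers ∅
6(r) covers 1:s, 4:t
floor of heap: 0:s, 2:t, 5:u
completions by unplaced set U, small U first (add the entries for U minus each lowest piece of U):
  |U|=1: {5}:1  {6}:1
  |U|=2: {1,6}:1  {4,6}:1  {5,6}:2
  |U|=3: {0,1,6}:1  {1,4,6}:2  {1,5,6}:3  {3,4,6}:1  {4,5,6}:3
  |U|=4: {0,1,4,6}:3  {0,1,5,6}:4  {1,3,4,6}:3  {1,4,5,6}:8  {2,3,4,6}:1  {3,4,5,6}:4
  |U|=5: {0,1,3,4,6}:6  {0,1,4,5,6}:15  {1,2,3,4,6}:4  {1,3,4,5,6}:15  {2,3,4,5,6}:5
  start at 0(s): 24
  start at 2(t): 36
  start at 5(u): 10
sum over floor = 70

70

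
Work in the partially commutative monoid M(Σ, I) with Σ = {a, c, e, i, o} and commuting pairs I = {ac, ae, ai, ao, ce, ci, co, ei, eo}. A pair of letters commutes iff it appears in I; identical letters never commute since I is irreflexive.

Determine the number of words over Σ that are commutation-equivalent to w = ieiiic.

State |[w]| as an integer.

drop 0:i onto floor
drop 1:e onto floor
drop 2:i onto {0:i}
drop 3:i onto {2:i}
drop 4:i onto {3:i}
drop 5:c onto floor
ground layer = {0:i, 1:e, 5:c}
drop-orders for the pieces not yet dropped (sum over which currently-grounded one goes next):
  1 to go: {1} 1  {4} 1  {5} 1
  2 to go: {1,4} 2  {1,5} 2  {3,4} 1  {4,5} 2
  3 to go: {1,3,4} 3  {1,4,5} 6  {2,3,4} 1  {3,4,5} 3
  4 to go: {0,2,3,4} 1  {1,2,3,4} 4  {1,3,4,5} 12  {2,3,4,5} 4
  if 0:i drops first: 20 orders
  if 1:e drops first: 5 orders
  if 5:c drops first: 5 orders
heap linearizations: 30

30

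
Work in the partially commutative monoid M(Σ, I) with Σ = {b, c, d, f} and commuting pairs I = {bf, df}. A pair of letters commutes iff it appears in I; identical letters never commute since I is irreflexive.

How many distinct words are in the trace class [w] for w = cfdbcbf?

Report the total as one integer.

0(c) covers ∅
1(f) covers 0:c
2(d) covers 0:c
3(b) covers 2:d
4(c) covers 1:f, 3:b
5(b) covers 4:c
6(f) covers 4:c
floor of heap: 0:c
completions by unplaced set U, small U first (add the entries for U minus each lowest piece of U):
  |U|=1: {5}:1  {6}:1
  |U|=2: {5,6}:2
  |U|=3: {4,5,6}:2
  |U|=4: {1,4,5,6}:2  {3,4,5,6}:2
  |U|=5: {1,3,4,5,6}:4  {2,3,4,5,6}:2
  start at 0(c): 6

6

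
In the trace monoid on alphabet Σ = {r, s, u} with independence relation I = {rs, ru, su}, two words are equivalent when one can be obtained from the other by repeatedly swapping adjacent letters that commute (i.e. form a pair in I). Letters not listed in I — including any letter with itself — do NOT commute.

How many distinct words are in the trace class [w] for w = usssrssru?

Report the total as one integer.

756

#0=u has no predecessor
#1=s has no predecessor
#2=s depends on [1:s]
#3=s depends on [2:s]
#4=r has no predecessor
#5=s depends on [3:s]
#6=s depends on [5:s]
#7=r depends on [4:r]
#8=u depends on [0:u]
sources: [0:u, 1:s, 4:r]
N(rest) = Σ N(rest − s) over sources s of rest; N(one piece) = 1:
  size 1 → [6]=1  [7]=1  [8]=1
  size 2 → [0,8]=1  [4,7]=1  [5,6]=1  [6,7]=2  [6,8]=2  [7,8]=2
  size 3 → [0,6,8]=3  [0,7,8]=3  [3,5,6]=1  [4,6,7]=3  [4,7,8]=3  [5,6,7]=3  [5,6,8]=3  [6,7,8]=6
  size 4 → [0,4,7,8]=6  [0,5,6,8]=6  [0,6,7,8]=12  [2,3,5,6]=1  [3,5,6,7]=4  [3,5,6,8]=4  [4,5,6,7]=6  [4,6,7,8]=12  [5,6,7,8]=12
  size 5 → [0,3,5,6,8]=10  [0,4,6,7,8]=30  [0,5,6,7,8]=30  [1,2,3,5,6]=1  [2,3,5,6,7]=5  [2,3,5,6,8]=5  [3,4,5,6,7]=10  [3,5,6,7,8]=20  [4,5,6,7,8]=30
  size 6 → [0,2,3,5,6,8]=15  [0,3,5,6,7,8]=60  [0,4,5,6,7,8]=90  [1,2,3,5,6,7]=6  [1,2,3,5,6,8]=6  [2,3,4,5,6,7]=15  [2,3,5,6,7,8]=30  [3,4,5,6,7,8]=60
  size 7 → [0,1,2,3,5,6,8]=21  [0,2,3,5,6,7,8]=105  [0,3,4,5,6,7,8]=210  [1,2,3,4,5,6,7]=21  [1,2,3,5,6,7,8]=42  [2,3,4,5,6,7,8]=105
  first=0(u) contributes 168
  first=1(s) contributes 420
  first=4(r) contributes 168
|[w]| = 756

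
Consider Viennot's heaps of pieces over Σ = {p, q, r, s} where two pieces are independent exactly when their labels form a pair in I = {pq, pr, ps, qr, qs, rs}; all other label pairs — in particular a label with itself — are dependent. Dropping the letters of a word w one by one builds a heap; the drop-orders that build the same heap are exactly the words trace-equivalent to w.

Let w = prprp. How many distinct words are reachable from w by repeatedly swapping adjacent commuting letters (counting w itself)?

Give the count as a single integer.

drop 0:p onto floor
drop 1:r onto floor
drop 2:p onto {0:p}
drop 3:r onto {1:r}
drop 4:p onto {2:p}
ground layer = {0:p, 1:r}
drop-orders for the pieces not yet dropped (sum over which currently-grounded one goes next):
  1 to go: {3} 1  {4} 1
  2 to go: {1,3} 1  {2,4} 1  {3,4} 2
  3 to go: {0,2,4} 1  {1,3,4} 3  {2,3,4} 3
  if 0:p drops first: 6 orders
  if 1:r drops first: 4 orders
heap linearizations: 10

10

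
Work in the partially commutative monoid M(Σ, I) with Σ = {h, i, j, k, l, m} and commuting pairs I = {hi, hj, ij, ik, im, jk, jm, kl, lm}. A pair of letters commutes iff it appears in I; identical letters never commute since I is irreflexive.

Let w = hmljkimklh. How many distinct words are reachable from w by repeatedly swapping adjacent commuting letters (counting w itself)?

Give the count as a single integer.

140

drop 0:h onto floor
drop 1:m onto {0:h}
drop 2:l onto {0:h}
drop 3:j onto {2:l}
drop 4:k onto {1:m}
drop 5:i onto {2:l}
drop 6:m onto {4:k}
drop 7:k onto {6:m}
drop 8:l onto {3:j, 5:i}
drop 9:h onto {7:k, 8:l}
ground layer = {0:h}
drop-orders for the pieces not yet dropped (sum over which currently-grounded one goes next):
  1 to go: {9} 1
  2 to go: {7,9} 1  {8,9} 1
  3 to go: {3,8,9} 1  {5,8,9} 1  {6,7,9} 1  {7,8,9} 2
  4 to go: {3,5,8,9} 2  {3,7,8,9} 3  {4,6,7,9} 1  {5,7,8,9} 3  {6,7,8,9} 3
  5 to go: {1,4,6,7,9} 1  {2,3,5,8,9} 2  {3,5,7,8,9} 8  {3,6,7,8,9} 6  {4,6,7,8,9} 4  {5,6,7,8,9} 6
  6 to go: {1,4,6,7,8,9} 5  {2,3,5,7,8,9} 10  {3,4,6,7,8,9} 10  {3,5,6,7,8,9} 20  {4,5,6,7,8,9} 10
  7 to go: {1,3,4,6,7,8,9} 15  {1,4,5,6,7,8,9} 15  {2,3,5,6,7,8,9} 30  {3,4,5,6,7,8,9} 40
  8 to go: {1,3,4,5,6,7,8,9} 70  {2,3,4,5,6,7,8,9} 70
  if 0:h drops first: 140 orders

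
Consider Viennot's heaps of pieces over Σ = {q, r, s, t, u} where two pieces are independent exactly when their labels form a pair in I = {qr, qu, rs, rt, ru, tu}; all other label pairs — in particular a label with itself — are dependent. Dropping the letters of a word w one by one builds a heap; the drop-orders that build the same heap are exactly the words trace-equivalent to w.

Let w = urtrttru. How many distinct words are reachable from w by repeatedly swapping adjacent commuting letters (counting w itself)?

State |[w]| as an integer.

560

drop 0:u onto floor
drop 1:r onto floor
drop 2:t onto floor
drop 3:r onto {1:r}
drop 4:t onto {2:t}
drop 5:t onto {4:t}
drop 6:r onto {3:r}
drop 7:u onto {0:u}
ground layer = {0:u, 1:r, 2:t}
drop-orders for the pieces not yet dropped (sum over which currently-grounded one goes next):
  1 to go: {5} 1  {6} 1  {7} 1
  2 to go: {0,7} 1  {3,6} 1  {4,5} 1  {5,6} 2  {5,7} 2  {6,7} 2
  3 to go: {0,5,7} 3  {0,6,7} 3  {1,3,6} 1  {2,4,5} 1  {3,5,6} 3  {3,6,7} 3  {4,5,6} 3  {4,5,7} 3  {5,6,7} 6
  4 to go: {0,3,6,7} 6  {0,4,5,7} 6  {0,5,6,7} 12  {1,3,5,6} 4  {1,3,6,7} 4  {2,4,5,6} 4  {2,4,5,7} 4  {3,4,5,6} 6  {3,5,6,7} 12  {4,5,6,7} 12
  5 to go: {0,1,3,6,7} 10  {0,2,4,5,7} 10  {0,3,5,6,7} 30  {0,4,5,6,7} 30  {1,3,4,5,6} 10  {1,3,5,6,7} 20  {2,3,4,5,6} 10  {2,4,5,6,7} 20  {3,4,5,6,7} 30
  6 to go: {0,1,3,5,6,7} 60  {0,2,4,5,6,7} 60  {0,3,4,5,6,7} 90  {1,2,3,4,5,6} 20  {1,3,4,5,6,7} 60  {2,3,4,5,6,7} 60
  if 0:u drops first: 140 orders
  if 1:r drops first: 210 orders
  if 2:t drops first: 210 orders
heap linearizations: 560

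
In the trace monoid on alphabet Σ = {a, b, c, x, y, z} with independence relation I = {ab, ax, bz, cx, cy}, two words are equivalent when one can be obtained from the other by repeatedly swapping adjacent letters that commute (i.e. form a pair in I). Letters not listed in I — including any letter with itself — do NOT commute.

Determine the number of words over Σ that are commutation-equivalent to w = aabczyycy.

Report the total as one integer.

12

#0=a has no predecessor
#1=a depends on [0:a]
#2=b has no predecessor
#3=c depends on [1:a, 2:b]
#4=z depends on [3:c]
#5=y depends on [4:z]
#6=y depends on [5:y]
#7=c depends on [4:z]
#8=y depends on [6:y]
sources: [0:a, 2:b]
N(rest) = Σ N(rest − s) over sources s of rest; N(one piece) = 1:
  size 1 → [7]=1  [8]=1
  size 2 → [6,8]=1  [7,8]=2
  size 3 → [5,6,8]=1  [6,7,8]=3
  size 4 → [5,6,7,8]=4
  size 5 → [4,5,6,7,8]=4
  size 6 → [3,4,5,6,7,8]=4
  size 7 → [1,3,4,5,6,7,8]=4  [2,3,4,5,6,7,8]=4
  first=0(a) contributes 8
  first=2(b) contributes 4
|[w]| = 12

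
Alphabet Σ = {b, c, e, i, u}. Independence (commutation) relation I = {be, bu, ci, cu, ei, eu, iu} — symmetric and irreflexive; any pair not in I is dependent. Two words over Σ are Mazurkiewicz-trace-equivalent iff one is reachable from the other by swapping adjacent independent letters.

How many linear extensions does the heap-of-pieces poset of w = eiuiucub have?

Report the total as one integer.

336

0(e) covers ∅
1(i) covers ∅
2(u) covers ∅
3(i) covers 1:i
4(u) covers 2:u
5(c) covers 0:e
6(u) covers 4:u
7(b) covers 3:i, 5:c
floor of heap: 0:e, 1:i, 2:u
completions by unplaced set U, small U first (add the entries for U minus each lowest piece of U):
  |U|=1: {6}:1  {7}:1
  |U|=2: {3,7}:1  {4,6}:1  {5,7}:1  {6,7}:2
  |U|=3: {0,5,7}:1  {1,3,7}:1  {2,4,6}:1  {3,5,7}:2  {3,6,7}:3  {4,6,7}:3  {5,6,7}:3
  |U|=4: {0,3,5,7}:3  {0,5,6,7}:4  {1,3,5,7}:3  {1,3,6,7}:4  {2,4,6,7}:4  {3,4,6,7}:6  {3,5,6,7}:8  {4,5,6,7}:6
  |U|=5: {0,1,3,5,7}:6  {0,3,5,6,7}:15  {0,4,5,6,7}:10  {1,3,4,6,7}:10  {1,3,5,6,7}:15  {2,3,4,6,7}:10  {2,4,5,6,7}:10  {3,4,5,6,7}:20
  |U|=6: {0,1,3,5,6,7}:36  {0,2,4,5,6,7}:20  {0,3,4,5,6,7}:45  {1,2,3,4,6,7}:20  {1,3,4,5,6,7}:45  {2,3,4,5,6,7}:40
  start at 0(e): 105
  start at 1(i): 105
  start at 2(u): 126
sum over floor = 336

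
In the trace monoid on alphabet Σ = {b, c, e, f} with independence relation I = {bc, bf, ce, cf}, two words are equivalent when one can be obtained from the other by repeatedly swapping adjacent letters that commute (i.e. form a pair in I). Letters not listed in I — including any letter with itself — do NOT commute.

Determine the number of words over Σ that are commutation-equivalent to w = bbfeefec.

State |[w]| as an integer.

#0=b has no predecessor
#1=b depends on [0:b]
#2=f has no predecessor
#3=e depends on [1:b, 2:f]
#4=e depends on [3:e]
#5=f depends on [4:e]
#6=e depends on [5:f]
#7=c has no predecessor
sources: [0:b, 2:f, 7:c]
N(rest) = Σ N(rest − s) over sources s of rest; N(one piece) = 1:
  size 1 → [6]=1  [7]=1
  size 2 → [5,6]=1  [6,7]=2
  size 3 → [4,5,6]=1  [5,6,7]=3
  size 4 → [3,4,5,6]=1  [4,5,6,7]=4
  size 5 → [1,3,4,5,6]=1  [2,3,4,5,6]=1  [3,4,5,6,7]=5
  size 6 → [0,1,3,4,5,6]=1  [1,2,3,4,5,6]=2  [1,3,4,5,6,7]=6  [2,3,4,5,6,7]=6
  first=0(b) contributes 14
  first=2(f) contributes 7
  first=7(c) contributes 3
|[w]| = 24

24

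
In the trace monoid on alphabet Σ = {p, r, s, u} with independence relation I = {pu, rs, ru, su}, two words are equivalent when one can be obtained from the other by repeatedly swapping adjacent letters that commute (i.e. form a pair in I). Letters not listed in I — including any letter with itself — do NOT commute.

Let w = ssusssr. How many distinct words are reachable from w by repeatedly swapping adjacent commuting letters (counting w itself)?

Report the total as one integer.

42

0(s) covers ∅
1(s) covers 0:s
2(u) covers ∅
3(s) covers 1:s
4(s) covers 3:s
5(s) covers 4:s
6(r) covers ∅
floor of heap: 0:s, 2:u, 6:r
completions by unplaced set U, small U first (add the entries for U minus each lowest piece of U):
  |U|=1: {2}:1  {5}:1  {6}:1
  |U|=2: {2,5}:2  {2,6}:2  {4,5}:1  {5,6}:2
  |U|=3: {2,4,5}:3  {2,5,6}:6  {3,4,5}:1  {4,5,6}:3
  |U|=4: {1,3,4,5}:1  {2,3,4,5}:4  {2,4,5,6}:12  {3,4,5,6}:4
  |U|=5: {0,1,3,4,5}:1  {1,2,3,4,5}:5  {1,3,4,5,6}:5  {2,3,4,5,6}:20
  start at 0(s): 30
  start at 2(u): 6
  start at 6(r): 6
sum over floor = 42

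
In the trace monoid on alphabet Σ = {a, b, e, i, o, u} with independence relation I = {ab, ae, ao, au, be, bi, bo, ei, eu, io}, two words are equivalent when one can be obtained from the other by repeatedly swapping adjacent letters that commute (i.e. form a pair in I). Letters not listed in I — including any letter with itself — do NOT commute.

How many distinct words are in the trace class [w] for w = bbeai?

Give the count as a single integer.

30

#0=b has no predecessor
#1=b depends on [0:b]
#2=e has no predecessor
#3=a has no predecessor
#4=i depends on [3:a]
sources: [0:b, 2:e, 3:a]
N(rest) = Σ N(rest − s) over sources s of rest; N(one piece) = 1:
  size 1 → [1]=1  [2]=1  [4]=1
  size 2 → [0,1]=1  [1,2]=2  [1,4]=2  [2,4]=2  [3,4]=1
  size 3 → [0,1,2]=3  [0,1,4]=3  [1,2,4]=6  [1,3,4]=3  [2,3,4]=3
  first=0(b) contributes 12
  first=2(e) contributes 6
  first=3(a) contributes 12
|[w]| = 30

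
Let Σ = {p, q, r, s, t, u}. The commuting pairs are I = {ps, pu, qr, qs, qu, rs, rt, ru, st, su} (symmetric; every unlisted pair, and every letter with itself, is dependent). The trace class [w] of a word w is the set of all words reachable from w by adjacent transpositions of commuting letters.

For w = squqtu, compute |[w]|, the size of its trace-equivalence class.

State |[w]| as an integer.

18

#0=s has no predecessor
#1=q has no predecessor
#2=u has no predecessor
#3=q depends on [1:q]
#4=t depends on [2:u, 3:q]
#5=u depends on [4:t]
sources: [0:s, 1:q, 2:u]
N(rest) = Σ N(rest − s) over sources s of rest; N(one piece) = 1:
  size 1 → [0]=1  [5]=1
  size 2 → [0,5]=2  [4,5]=1
  size 3 → [0,4,5]=3  [2,4,5]=1  [3,4,5]=1
  size 4 → [0,2,4,5]=4  [0,3,4,5]=4  [1,3,4,5]=1  [2,3,4,5]=2
  first=0(s) contributes 3
  first=1(q) contributes 10
  first=2(u) contributes 5
|[w]| = 18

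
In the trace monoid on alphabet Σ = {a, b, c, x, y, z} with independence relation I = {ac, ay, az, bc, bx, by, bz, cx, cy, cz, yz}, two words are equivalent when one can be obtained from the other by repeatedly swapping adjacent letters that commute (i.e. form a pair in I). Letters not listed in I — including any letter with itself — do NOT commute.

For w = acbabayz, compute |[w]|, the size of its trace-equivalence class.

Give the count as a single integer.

0(a) covers ∅
1(c) covers ∅
2(b) covers 0:a
3(a) covers 2:b
4(b) covers 3:a
5(a) covers 4:b
6(y) covers ∅
7(z) covers ∅
floor of heap: 0:a, 1:c, 6:y, 7:z
completions by unplaced set U, small U first (add the entries for U minus each lowest piece of U):
  |U|=1: {1}:1  {5}:1  {6}:1  {7}:1
  |U|=2: {1,5}:2  {1,6}:2  {1,7}:2  {4,5}:1  {5,6}:2  {5,7}:2  {6,7}:2
  |U|=3: {1,4,5}:3  {1,5,6}:6  {1,5,7}:6  {1,6,7}:6  {3,4,5}:1  {4,5,6}:3  {4,5,7}:3  {5,6,7}:6
  |U|=4: {1,3,4,5}:4  {1,4,5,6}:12  {1,4,5,7}:12  {1,5,6,7}:24  {2,3,4,5}:1  {3,4,5,6}:4  {3,4,5,7}:4  {4,5,6,7}:12
  |U|=5: {0,2,3,4,5}:1  {1,2,3,4,5}:5  {1,3,4,5,6}:20  {1,3,4,5,7}:20  {1,4,5,6,7}:60  {2,3,4,5,6}:5  {2,3,4,5,7}:5  {3,4,5,6,7}:20
  |U|=6: {0,1,2,3,4,5}:6  {0,2,3,4,5,6}:6  {0,2,3,4,5,7}:6  {1,2,3,4,5,6}:30  {1,2,3,4,5,7}:30  {1,3,4,5,6,7}:120  {2,3,4,5,6,7}:30
  start at 0(a): 210
  start at 1(c): 42
  start at 6(y): 42
  start at 7(z): 42
sum over floor = 336

336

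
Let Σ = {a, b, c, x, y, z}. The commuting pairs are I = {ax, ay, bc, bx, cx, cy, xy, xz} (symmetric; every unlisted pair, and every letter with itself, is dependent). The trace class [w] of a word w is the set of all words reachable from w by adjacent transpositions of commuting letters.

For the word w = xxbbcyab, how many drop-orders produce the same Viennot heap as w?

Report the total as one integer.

#0=x has no predecessor
#1=x depends on [0:x]
#2=b has no predecessor
#3=b depends on [2:b]
#4=c has no predecessor
#5=y depends on [3:b]
#6=a depends on [3:b, 4:c]
#7=b depends on [5:y, 6:a]
sources: [0:x, 2:b, 4:c]
N(rest) = Σ N(rest − s) over sources s of rest; N(one piece) = 1:
  size 1 → [1]=1  [7]=1
  size 2 → [0,1]=1  [1,7]=2  [5,7]=1  [6,7]=1
  size 3 → [0,1,7]=3  [1,5,7]=3  [1,6,7]=3  [4,6,7]=1  [5,6,7]=2
  size 4 → [0,1,5,7]=6  [0,1,6,7]=6  [1,4,6,7]=4  [1,5,6,7]=8  [3,5,6,7]=2  [4,5,6,7]=3
  size 5 → [0,1,4,6,7]=10  [0,1,5,6,7]=20  [1,3,5,6,7]=10  [1,4,5,6,7]=15  [2,3,5,6,7]=2  [3,4,5,6,7]=5
  size 6 → [0,1,3,5,6,7]=30  [0,1,4,5,6,7]=45  [1,2,3,5,6,7]=12  [1,3,4,5,6,7]=30  [2,3,4,5,6,7]=7
  first=0(x) contributes 49
  first=2(b) contributes 105
  first=4(c) contributes 42
|[w]| = 196

196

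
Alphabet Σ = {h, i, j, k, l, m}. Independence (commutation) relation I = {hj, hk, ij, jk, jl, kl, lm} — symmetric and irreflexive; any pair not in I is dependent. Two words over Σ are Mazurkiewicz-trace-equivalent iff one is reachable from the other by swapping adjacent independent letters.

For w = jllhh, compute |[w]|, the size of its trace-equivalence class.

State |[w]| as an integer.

drop 0:j onto floor
drop 1:l onto floor
drop 2:l onto {1:l}
drop 3:h onto {2:l}
drop 4:h onto {3:h}
ground layer = {0:j, 1:l}
drop-orders for the pieces not yet dropped (sum over which currently-grounded one goes next):
  1 to go: {0} 1  {4} 1
  2 to go: {0,4} 2  {3,4} 1
  3 to go: {0,3,4} 3  {2,3,4} 1
  if 0:j drops first: 1 orders
  if 1:l drops first: 4 orders
heap linearizations: 5

5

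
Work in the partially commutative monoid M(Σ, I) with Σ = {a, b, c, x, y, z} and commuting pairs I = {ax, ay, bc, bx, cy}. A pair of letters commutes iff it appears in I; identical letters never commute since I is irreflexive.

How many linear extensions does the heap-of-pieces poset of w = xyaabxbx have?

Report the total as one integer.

0(x) covers ∅
1(y) covers 0:x
2(a) covers ∅
3(a) covers 2:a
4(b) covers 1:y, 3:a
5(x) covers 1:y
6(b) covers 4:b
7(x) covers 5:x
floor of heap: 0:x, 2:a
completions by unplaced set U, small U first (add the entries for U minus each lowest piece of U):
  |U|=1: {6}:1  {7}:1
  |U|=2: {4,6}:1  {5,7}:1  {6,7}:2
  |U|=3: {3,4,6}:1  {4,6,7}:3  {5,6,7}:3
  |U|=4: {2,3,4,6}:1  {3,4,6,7}:4  {4,5,6,7}:6
  |U|=5: {1,4,5,6,7}:6  {2,3,4,6,7}:5  {3,4,5,6,7}:10
  |U|=6: {0,1,4,5,6,7}:6  {1,3,4,5,6,7}:16  {2,3,4,5,6,7}:15
  start at 0(x): 31
  start at 2(a): 22
sum over floor = 53

53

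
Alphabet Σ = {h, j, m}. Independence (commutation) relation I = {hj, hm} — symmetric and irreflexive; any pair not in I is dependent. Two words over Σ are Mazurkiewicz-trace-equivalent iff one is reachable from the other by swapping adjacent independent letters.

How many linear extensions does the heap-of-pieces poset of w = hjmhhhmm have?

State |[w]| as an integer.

#0=h has no predecessor
#1=j has no predecessor
#2=m depends on [1:j]
#3=h depends on [0:h]
#4=h depends on [3:h]
#5=h depends on [4:h]
#6=m depends on [2:m]
#7=m depends on [6:m]
sources: [0:h, 1:j]
N(rest) = Σ N(rest − s) over sources s of rest; N(one piece) = 1:
  size 1 → [5]=1  [7]=1
  size 2 → [4,5]=1  [5,7]=2  [6,7]=1
  size 3 → [2,6,7]=1  [3,4,5]=1  [4,5,7]=3  [5,6,7]=3
  size 4 → [0,3,4,5]=1  [1,2,6,7]=1  [2,5,6,7]=4  [3,4,5,7]=4  [4,5,6,7]=6
  size 5 → [0,3,4,5,7]=5  [1,2,5,6,7]=5  [2,4,5,6,7]=10  [3,4,5,6,7]=10
  size 6 → [0,3,4,5,6,7]=15  [1,2,4,5,6,7]=15  [2,3,4,5,6,7]=20
  first=0(h) contributes 35
  first=1(j) contributes 35
|[w]| = 70

70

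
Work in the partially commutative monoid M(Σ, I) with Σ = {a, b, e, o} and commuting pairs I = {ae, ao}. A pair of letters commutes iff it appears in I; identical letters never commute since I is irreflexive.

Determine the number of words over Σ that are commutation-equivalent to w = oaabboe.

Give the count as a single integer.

3

drop 0:o onto floor
drop 1:a onto floor
drop 2:a onto {1:a}
drop 3:b onto {0:o, 2:a}
drop 4:b onto {3:b}
drop 5:o onto {4:b}
drop 6:e onto {5:o}
ground layer = {0:o, 1:a}
drop-orders for the pieces not yet dropped (sum over which currently-grounded one goes next):
  1 to go: {6} 1
  2 to go: {5,6} 1
  3 to go: {4,5,6} 1
  4 to go: {3,4,5,6} 1
  5 to go: {0,3,4,5,6} 1  {2,3,4,5,6} 1
  if 0:o drops first: 1 orders
  if 1:a drops first: 2 orders
heap linearizations: 3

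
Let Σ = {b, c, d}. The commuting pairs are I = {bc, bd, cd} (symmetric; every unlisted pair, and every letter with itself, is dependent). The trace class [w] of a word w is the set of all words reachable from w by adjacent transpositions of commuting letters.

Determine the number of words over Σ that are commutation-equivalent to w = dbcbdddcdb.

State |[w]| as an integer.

drop 0:d onto floor
drop 1:b onto floor
drop 2:c onto floor
drop 3:b onto {1:b}
drop 4:d onto {0:d}
drop 5:d onto {4:d}
drop 6:d onto {5:d}
drop 7:c onto {2:c}
drop 8:d onto {6:d}
drop 9:b onto {3:b}
ground layer = {0:d, 1:b, 2:c}
drop-orders for the pieces not yet dropped (sum over which currently-grounded one goes next):
  1 to go: {7} 1  {8} 1  {9} 1
  2 to go: {2,7} 1  {3,9} 1  {6,8} 1  {7,8} 2  {7,9} 2  {8,9} 2
  3 to go: {1,3,9} 1  {2,7,8} 3  {2,7,9} 3  {3,7,9} 3  {3,8,9} 3  {5,6,8} 1  {6,7,8} 3  {6,8,9} 3  {7,8,9} 6
  4 to go: {1,3,7,9} 4  {1,3,8,9} 4  {2,3,7,9} 6  {2,6,7,8} 6  {2,7,8,9} 12  {3,6,8,9} 6  {3,7,8,9} 12  {4,5,6,8} 1  {5,6,7,8} 4  {5,6,8,9} 4  {6,7,8,9} 12
  5 to go: {0,4,5,6,8} 1  {1,2,3,7,9} 10  {1,3,6,8,9} 10  {1,3,7,8,9} 20  {2,3,7,8,9} 30  {2,5,6,7,8} 10  {2,6,7,8,9} 30  {3,5,6,8,9} 10  {3,6,7,8,9} 30  {4,5,6,7,8} 5  {4,5,6,8,9} 5  {5,6,7,8,9} 20
  6 to go: {0,4,5,6,7,8} 6  {0,4,5,6,8,9} 6  {1,2,3,7,8,9} 60  {1,3,5,6,8,9} 20  {1,3,6,7,8,9} 60  {2,3,6,7,8,9} 90  {2,4,5,6,7,8} 15  {2,5,6,7,8,9} 60  {3,4,5,6,8,9} 15  {3,5,6,7,8,9} 60  {4,5,6,7,8,9} 30
  7 to go: {0,2,4,5,6,7,8} 21  {0,3,4,5,6,8,9} 21  {0,4,5,6,7,8,9} 42  {1,2,3,6,7,8,9} 210  {1,3,4,5,6,8,9} 35  {1,3,5,6,7,8,9} 140  {2,3,5,6,7,8,9} 210  {2,4,5,6,7,8,9} 105  {3,4,5,6,7,8,9} 105
  8 to go: {0,1,3,4,5,6,8,9} 56  {0,2,4,5,6,7,8,9} 168  {0,3,4,5,6,7,8,9} 168  {1,2,3,5,6,7,8,9} 560  {1,3,4,5,6,7,8,9} 280  {2,3,4,5,6,7,8,9} 420
  if 0:d drops first: 1260 orders
  if 1:b drops first: 756 orders
  if 2:c drops first: 504 orders
heap linearizations: 2520

2520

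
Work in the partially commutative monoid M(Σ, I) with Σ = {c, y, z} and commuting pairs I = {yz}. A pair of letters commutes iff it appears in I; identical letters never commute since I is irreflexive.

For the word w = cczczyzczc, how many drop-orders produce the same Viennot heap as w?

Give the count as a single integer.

drop 0:c onto floor
drop 1:c onto {0:c}
drop 2:z onto {1:c}
drop 3:c onto {2:z}
drop 4:z onto {3:c}
drop 5:y onto {3:c}
drop 6:z onto {4:z}
drop 7:c onto {5:y, 6:z}
drop 8:z onto {7:c}
drop 9:c onto {8:z}
ground layer = {0:c}
drop-orders for the pieces not yet dropped (sum over which currently-grounded one goes next):
  1 to go: {9} 1
  2 to go: {8,9} 1
  3 to go: {7,8,9} 1
  4 to go: {5,7,8,9} 1  {6,7,8,9} 1
  5 to go: {4,6,7,8,9} 1  {5,6,7,8,9} 2
  6 to go: {4,5,6,7,8,9} 3
  7 to go: {3,4,5,6,7,8,9} 3
  8 to go: {2,3,4,5,6,7,8,9} 3
  if 0:c drops first: 3 orders

3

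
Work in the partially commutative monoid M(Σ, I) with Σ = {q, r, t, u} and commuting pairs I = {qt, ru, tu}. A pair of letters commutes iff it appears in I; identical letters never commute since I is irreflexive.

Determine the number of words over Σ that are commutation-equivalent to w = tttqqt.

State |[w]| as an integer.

15

0(t) covers ∅
1(t) covers 0:t
2(t) covers 1:t
3(q) covers ∅
4(q) covers 3:q
5(t) covers 2:t
floor of heap: 0:t, 3:q
completions by unplaced set U, small U first (add the entries for U minus each lowest piece of U):
  |U|=1: {4}:1  {5}:1
  |U|=2: {2,5}:1  {3,4}:1  {4,5}:2
  |U|=3: {1,2,5}:1  {2,4,5}:3  {3,4,5}:3
  |U|=4: {0,1,2,5}:1  {1,2,4,5}:4  {2,3,4,5}:6
  start at 0(t): 10
  start at 3(q): 5
sum over floor = 15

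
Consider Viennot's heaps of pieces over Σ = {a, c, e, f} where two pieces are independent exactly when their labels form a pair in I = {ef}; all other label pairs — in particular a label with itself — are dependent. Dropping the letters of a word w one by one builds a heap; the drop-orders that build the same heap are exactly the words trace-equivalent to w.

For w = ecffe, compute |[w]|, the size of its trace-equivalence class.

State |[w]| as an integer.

3

drop 0:e onto floor
drop 1:c onto {0:e}
drop 2:f onto {1:c}
drop 3:f onto {2:f}
drop 4:e onto {1:c}
ground layer = {0:e}
drop-orders for the pieces not yet dropped (sum over which currently-grounded one goes next):
  1 to go: {3} 1  {4} 1
  2 to go: {2,3} 1  {3,4} 2
  3 to go: {2,3,4} 3
  if 0:e drops first: 3 orders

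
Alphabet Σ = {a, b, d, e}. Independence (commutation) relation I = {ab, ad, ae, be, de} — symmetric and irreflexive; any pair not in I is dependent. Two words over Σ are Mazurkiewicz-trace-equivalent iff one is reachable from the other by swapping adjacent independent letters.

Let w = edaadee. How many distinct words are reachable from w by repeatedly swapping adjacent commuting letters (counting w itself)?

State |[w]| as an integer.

0(e) covers ∅
1(d) covers ∅
2(a) covers ∅
3(a) covers 2:a
4(d) covers 1:d
5(e) covers 0:e
6(e) covers 5:e
floor of heap: 0:e, 1:d, 2:a
completions by unplaced set U, small U first (add the entries for U minus each lowest piece of U):
  |U|=1: {3}:1  {4}:1  {6}:1
  |U|=2: {1,4}:1  {2,3}:1  {3,4}:2  {3,6}:2  {4,6}:2  {5,6}:1
  |U|=3: {0,5,6}:1  {1,3,4}:3  {1,4,6}:3  {2,3,4}:3  {2,3,6}:3  {3,4,6}:6  {3,5,6}:3  {4,5,6}:3
  |U|=4: {0,3,5,6}:4  {0,4,5,6}:4  {1,2,3,4}:6  {1,3,4,6}:12  {1,4,5,6}:6  {2,3,4,6}:12  {2,3,5,6}:6  {3,4,5,6}:12
  |U|=5: {0,1,4,5,6}:10  {0,2,3,5,6}:10  {0,3,4,5,6}:20  {1,2,3,4,6}:30  {1,3,4,5,6}:30  {2,3,4,5,6}:30
  start at 0(e): 90
  start at 1(d): 60
  start at 2(a): 60
sum over floor = 210

210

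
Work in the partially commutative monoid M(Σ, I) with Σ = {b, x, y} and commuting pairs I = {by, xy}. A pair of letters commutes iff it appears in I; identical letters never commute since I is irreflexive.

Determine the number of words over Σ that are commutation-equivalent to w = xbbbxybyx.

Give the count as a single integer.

36

piece 0:x — minimal
piece 1:b rests on {0:x}
piece 2:b rests on {1:b}
piece 3:b rests on {2:b}
piece 4:x rests on {3:b}
piece 5:y — minimal
piece 6:b rests on {4:x}
piece 7:y rests on {5:y}
piece 8:x rests on {6:b}
minimal pieces: {0:x, 5:y}
ways to finish when only these pieces remain (= sum over removing one remaining piece with nothing left below it):
  1 left: {7}→1  {8}→1
  2 left: {5,7}→1  {6,8}→1  {7,8}→2
  3 left: {4,6,8}→1  {5,7,8}→3  {6,7,8}→3
  4 left: {3,4,6,8}→1  {4,6,7,8}→4  {5,6,7,8}→6
  5 left: {2,3,4,6,8}→1  {3,4,6,7,8}→5  {4,5,6,7,8}→10
  6 left: {1,2,3,4,6,8}→1  {2,3,4,6,7,8}→6  {3,4,5,6,7,8}→15
  7 left: {0,1,2,3,4,6,8}→1  {1,2,3,4,6,7,8}→7  {2,3,4,5,6,7,8}→21
  placing 0:x first → 28 extensions
  placing 5:y first → 8 extensions
total linear extensions = 36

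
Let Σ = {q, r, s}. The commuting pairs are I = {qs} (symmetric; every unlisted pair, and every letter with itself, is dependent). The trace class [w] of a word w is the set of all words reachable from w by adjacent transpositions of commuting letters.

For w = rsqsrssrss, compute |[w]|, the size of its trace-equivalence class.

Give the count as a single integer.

#0=r has no predecessor
#1=s depends on [0:r]
#2=q depends on [0:r]
#3=s depends on [1:s]
#4=r depends on [2:q, 3:s]
#5=s depends on [4:r]
#6=s depends on [5:s]
#7=r depends on [6:s]
#8=s depends on [7:r]
#9=s depends on [8:s]
sources: [0:r]
N(rest) = Σ N(rest − s) over sources s of rest; N(one piece) = 1:
  size 1 → [9]=1
  size 2 → [8,9]=1
  size 3 → [7,8,9]=1
  size 4 → [6,7,8,9]=1
  size 5 → [5,6,7,8,9]=1
  size 6 → [4,5,6,7,8,9]=1
  size 7 → [2,4,5,6,7,8,9]=1  [3,4,5,6,7,8,9]=1
  size 8 → [1,3,4,5,6,7,8,9]=1  [2,3,4,5,6,7,8,9]=2
  first=0(r) contributes 3

3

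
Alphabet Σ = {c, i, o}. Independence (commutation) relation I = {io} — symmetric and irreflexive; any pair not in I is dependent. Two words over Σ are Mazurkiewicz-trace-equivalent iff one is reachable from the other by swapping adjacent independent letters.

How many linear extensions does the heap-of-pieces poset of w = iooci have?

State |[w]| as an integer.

3

#0=i has no predecessor
#1=o has no predecessor
#2=o depends on [1:o]
#3=c depends on [0:i, 2:o]
#4=i depends on [3:c]
sources: [0:i, 1:o]
N(rest) = Σ N(rest − s) over sources s of rest; N(one piece) = 1:
  size 1 → [4]=1
  size 2 → [3,4]=1
  size 3 → [0,3,4]=1  [2,3,4]=1
  first=0(i) contributes 1
  first=1(o) contributes 2
|[w]| = 3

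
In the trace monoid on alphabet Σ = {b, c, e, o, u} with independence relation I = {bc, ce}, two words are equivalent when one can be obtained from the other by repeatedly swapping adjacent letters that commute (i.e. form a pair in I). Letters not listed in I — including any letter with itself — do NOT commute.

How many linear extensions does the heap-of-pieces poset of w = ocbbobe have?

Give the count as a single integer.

0(o) covers ∅
1(c) covers 0:o
2(b) covers 0:o
3(b) covers 2:b
4(o) covers 1:c, 3:b
5(b) covers 4:o
6(e) covers 5:b
floor of heap: 0:o
completions by unplaced set U, small U first (add the entries for U minus each lowest piece of U):
  |U|=1: {6}:1
  |U|=2: {5,6}:1
  |U|=3: {4,5,6}:1
  |U|=4: {1,4,5,6}:1  {3,4,5,6}:1
  |U|=5: {1,3,4,5,6}:2  {2,3,4,5,6}:1
  start at 0(o): 3

3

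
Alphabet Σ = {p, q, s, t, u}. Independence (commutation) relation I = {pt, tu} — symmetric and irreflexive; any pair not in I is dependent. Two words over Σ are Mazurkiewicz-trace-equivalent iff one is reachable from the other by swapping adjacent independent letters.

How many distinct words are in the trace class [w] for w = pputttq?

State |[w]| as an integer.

drop 0:p onto floor
drop 1:p onto {0:p}
drop 2:u onto {1:p}
drop 3:t onto floor
drop 4:t onto {3:t}
drop 5:t onto {4:t}
drop 6:q onto {2:u, 5:t}
ground layer = {0:p, 3:t}
drop-orders for the pieces not yet dropped (sum over which currently-grounded one goes next):
  1 to go: {6} 1
  2 to go: {2,6} 1  {5,6} 1
  3 to go: {1,2,6} 1  {2,5,6} 2  {4,5,6} 1
  4 to go: {0,1,2,6} 1  {1,2,5,6} 3  {2,4,5,6} 3  {3,4,5,6} 1
  5 to go: {0,1,2,5,6} 4  {1,2,4,5,6} 6  {2,3,4,5,6} 4
  if 0:p drops first: 10 orders
  if 3:t drops first: 10 orders
heap linearizations: 20

20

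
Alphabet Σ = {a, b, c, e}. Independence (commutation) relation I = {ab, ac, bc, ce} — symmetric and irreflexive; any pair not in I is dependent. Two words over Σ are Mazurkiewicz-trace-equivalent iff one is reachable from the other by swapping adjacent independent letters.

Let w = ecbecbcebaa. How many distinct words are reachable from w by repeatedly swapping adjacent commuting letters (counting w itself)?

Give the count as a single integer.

495

0(e) covers ∅
1(c) covers ∅
2(b) covers 0:e
3(e) covers 2:b
4(c) covers 1:c
5(b) covers 3:e
6(c) covers 4:c
7(e) covers 5:b
8(b) covers 7:e
9(a) covers 7:e
10(a) covers 9:a
floor of heap: 0:e, 1:c
completions by unplaced set U, small U first (add the entries for U minus each lowest piece of U):
  |U|=1: {6}:1  {8}:1  {10}:1
  |U|=2: {4,6}:1  {6,8}:2  {6,10}:2  {8,10}:2  {9,10}:1
  |U|=3: {1,4,6}:1  {4,6,8}:3  {4,6,10}:3  {6,8,10}:6  {6,9,10}:3  {8,9,10}:3
  |U|=4: {1,4,6,8}:4  {1,4,6,10}:4  {4,6,8,10}:12  {4,6,9,10}:6  {6,8,9,10}:12  {7,8,9,10}:3
  |U|=5: {1,4,6,8,10}:20  {1,4,6,9,10}:10  {4,6,8,9,10}:30  {5,7,8,9,10}:3  {6,7,8,9,10}:15
  |U|=6: {1,4,6,8,9,10}:60  {3,5,7,8,9,10}:3  {4,6,7,8,9,10}:45  {5,6,7,8,9,10}:18
  |U|=7: {1,4,6,7,8,9,10}:105  {2,3,5,7,8,9,10}:3  {3,5,6,7,8,9,10}:21  {4,5,6,7,8,9,10}:63
  |U|=8: {0,2,3,5,7,8,9,10}:3  {1,4,5,6,7,8,9,10}:168  {2,3,5,6,7,8,9,10}:24  {3,4,5,6,7,8,9,10}:84
  |U|=9: {0,2,3,5,6,7,8,9,10}:27  {1,3,4,5,6,7,8,9,10}:252  {2,3,4,5,6,7,8,9,10}:108
  start at 0(e): 360
  start at 1(c): 135
sum over floor = 495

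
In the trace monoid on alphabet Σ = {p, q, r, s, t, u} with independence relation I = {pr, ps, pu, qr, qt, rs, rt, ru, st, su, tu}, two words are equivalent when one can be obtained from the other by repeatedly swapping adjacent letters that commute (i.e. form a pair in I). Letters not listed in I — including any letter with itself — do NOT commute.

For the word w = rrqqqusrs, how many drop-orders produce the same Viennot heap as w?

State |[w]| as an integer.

0(r) covers ∅
1(r) covers 0:r
2(q) covers ∅
3(q) covers 2:q
4(q) covers 3:q
5(u) covers 4:q
6(s) covers 4:q
7(r) covers 1:r
8(s) covers 6:s
floor of heap: 0:r, 2:q
completions by unplaced set U, small U first (add the entries for U minus each lowest piece of U):
  |U|=1: {5}:1  {7}:1  {8}:1
  |U|=2: {1,7}:1  {5,7}:2  {5,8}:2  {6,8}:1  {7,8}:2
  |U|=3: {0,1,7}:1  {1,5,7}:3  {1,7,8}:3  {5,6,8}:3  {5,7,8}:6  {6,7,8}:3
  |U|=4: {0,1,5,7}:4  {0,1,7,8}:4  {1,5,7,8}:12  {1,6,7,8}:6  {4,5,6,8}:3  {5,6,7,8}:12
  |U|=5: {0,1,5,7,8}:20  {0,1,6,7,8}:10  {1,5,6,7,8}:30  {3,4,5,6,8}:3  {4,5,6,7,8}:15
  |U|=6: {0,1,5,6,7,8}:60  {1,4,5,6,7,8}:45  {2,3,4,5,6,8}:3  {3,4,5,6,7,8}:18
  |U|=7: {0,1,4,5,6,7,8}:105  {1,3,4,5,6,7,8}:63  {2,3,4,5,6,7,8}:21
  start at 0(r): 84
  start at 2(q): 168
sum over floor = 252

252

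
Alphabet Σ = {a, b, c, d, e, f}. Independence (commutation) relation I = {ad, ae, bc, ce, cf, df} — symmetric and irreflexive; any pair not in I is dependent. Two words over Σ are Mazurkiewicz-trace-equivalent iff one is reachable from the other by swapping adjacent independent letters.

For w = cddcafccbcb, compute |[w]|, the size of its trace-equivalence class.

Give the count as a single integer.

#0=c has no predecessor
#1=d depends on [0:c]
#2=d depends on [1:d]
#3=c depends on [2:d]
#4=a depends on [3:c]
#5=f depends on [4:a]
#6=c depends on [4:a]
#7=c depends on [6:c]
#8=b depends on [5:f]
#9=c depends on [7:c]
#10=b depends on [8:b]
sources: [0:c]
N(rest) = Σ N(rest − s) over sources s of rest; N(one piece) = 1:
  size 1 → [9]=1  [10]=1
  size 2 → [7,9]=1  [8,10]=1  [9,10]=2
  size 3 → [5,8,10]=1  [6,7,9]=1  [7,9,10]=3  [8,9,10]=3
  size 4 → [5,8,9,10]=4  [6,7,9,10]=4  [7,8,9,10]=6
  size 5 → [5,7,8,9,10]=10  [6,7,8,9,10]=10
  size 6 → [5,6,7,8,9,10]=20
  size 7 → [4,5,6,7,8,9,10]=20
  size 8 → [3,4,5,6,7,8,9,10]=20
  size 9 → [2,3,4,5,6,7,8,9,10]=20
  first=0(c) contributes 20

20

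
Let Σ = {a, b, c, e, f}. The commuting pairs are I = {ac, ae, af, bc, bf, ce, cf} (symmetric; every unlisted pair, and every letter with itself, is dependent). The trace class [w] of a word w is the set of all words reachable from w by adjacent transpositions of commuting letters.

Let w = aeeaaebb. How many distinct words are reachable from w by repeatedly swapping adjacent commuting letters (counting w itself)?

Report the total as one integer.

20

piece 0:a — minimal
piece 1:e — minimal
piece 2:e rests on {1:e}
piece 3:a rests on {0:a}
piece 4:a rests on {3:a}
piece 5:e rests on {2:e}
piece 6:b rests on {4:a, 5:e}
piece 7:b rests on {6:b}
minimal pieces: {0:a, 1:e}
ways to finish when only these pieces remain (= sum over removing one remaining piece with nothing left below it):
  1 left: {7}→1
  2 left: {6,7}→1
  3 left: {4,6,7}→1  {5,6,7}→1
  4 left: {2,5,6,7}→1  {3,4,6,7}→1  {4,5,6,7}→2
  5 left: {0,3,4,6,7}→1  {1,2,5,6,7}→1  {2,4,5,6,7}→3  {3,4,5,6,7}→3
  6 left: {0,3,4,5,6,7}→4  {1,2,4,5,6,7}→4  {2,3,4,5,6,7}→6
  placing 0:a first → 10 extensions
  placing 1:e first → 10 extensions
total linear extensions = 20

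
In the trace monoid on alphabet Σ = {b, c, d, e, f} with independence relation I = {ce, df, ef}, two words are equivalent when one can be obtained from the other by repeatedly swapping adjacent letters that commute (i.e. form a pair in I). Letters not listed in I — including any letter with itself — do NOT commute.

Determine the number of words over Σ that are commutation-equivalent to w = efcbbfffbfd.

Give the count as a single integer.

drop 0:e onto floor
drop 1:f onto floor
drop 2:c onto {1:f}
drop 3:b onto {0:e, 2:c}
drop 4:b onto {3:b}
drop 5:f onto {4:b}
drop 6:f onto {5:f}
drop 7:f onto {6:f}
drop 8:b onto {7:f}
drop 9:f onto {8:b}
drop 10:d onto {8:b}
ground layer = {0:e, 1:f}
drop-orders for the pieces not yet dropped (sum over which currently-grounded one goes next):
  1 to go: {9} 1  {10} 1
  2 to go: {9,10} 2
  3 to go: {8,9,10} 2
  4 to go: {7,8,9,10} 2
  5 to go: {6,7,8,9,10} 2
  6 to go: {5,6,7,8,9,10} 2
  7 to go: {4,5,6,7,8,9,10} 2
  8 to go: {3,4,5,6,7,8,9,10} 2
  9 to go: {0,3,4,5,6,7,8,9,10} 2  {2,3,4,5,6,7,8,9,10} 2
  if 0:e drops first: 2 orders
  if 1:f drops first: 4 orders
heap linearizations: 6

6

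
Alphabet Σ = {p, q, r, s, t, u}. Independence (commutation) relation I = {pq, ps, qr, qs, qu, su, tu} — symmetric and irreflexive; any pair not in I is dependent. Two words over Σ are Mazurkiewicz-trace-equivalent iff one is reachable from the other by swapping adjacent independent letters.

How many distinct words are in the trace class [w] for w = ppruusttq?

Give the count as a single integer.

15

piece 0:p — minimal
piece 1:p rests on {0:p}
piece 2:r rests on {1:p}
piece 3:u rests on {2:r}
piece 4:u rests on {3:u}
piece 5:s rests on {2:r}
piece 6:t rests on {5:s}
piece 7:t rests on {6:t}
piece 8:q rests on {7:t}
minimal pieces: {0:p}
ways to finish when only these pieces remain (= sum over removing one remaining piece with nothing left below it):
  1 left: {4}→1  {8}→1
  2 left: {3,4}→1  {4,8}→2  {7,8}→1
  3 left: {3,4,8}→3  {4,7,8}→3  {6,7,8}→1
  4 left: {3,4,7,8}→6  {4,6,7,8}→4  {5,6,7,8}→1
  5 left: {3,4,6,7,8}→10  {4,5,6,7,8}→5
  6 left: {3,4,5,6,7,8}→15
  7 left: {2,3,4,5,6,7,8}→15
  placing 0:p first → 15 extensions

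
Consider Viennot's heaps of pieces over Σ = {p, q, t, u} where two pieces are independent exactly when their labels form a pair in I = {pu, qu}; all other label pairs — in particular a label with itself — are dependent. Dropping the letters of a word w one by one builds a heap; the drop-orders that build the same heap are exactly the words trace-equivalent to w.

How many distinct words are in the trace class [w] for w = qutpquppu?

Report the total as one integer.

piece 0:q — minimal
piece 1:u — minimal
piece 2:t rests on {0:q, 1:u}
piece 3:p rests on {2:t}
piece 4:q rests on {3:p}
piece 5:u rests on {2:t}
piece 6:p rests on {4:q}
piece 7:p rests on {6:p}
piece 8:u rests on {5:u}
minimal pieces: {0:q, 1:u}
ways to finish when only these pieces remain (= sum over removing one remaining piece with nothing left below it):
  1 left: {7}→1  {8}→1
  2 left: {5,8}→1  {6,7}→1  {7,8}→2
  3 left: {4,6,7}→1  {5,7,8}→3  {6,7,8}→3
  4 left: {3,4,6,7}→1  {4,6,7,8}→4  {5,6,7,8}→6
  5 left: {3,4,6,7,8}→5  {4,5,6,7,8}→10
  6 left: {3,4,5,6,7,8}→15
  7 left: {2,3,4,5,6,7,8}→15
  placing 0:q first → 15 extensions
  placing 1:u first → 15 extensions
total linear extensions = 30

30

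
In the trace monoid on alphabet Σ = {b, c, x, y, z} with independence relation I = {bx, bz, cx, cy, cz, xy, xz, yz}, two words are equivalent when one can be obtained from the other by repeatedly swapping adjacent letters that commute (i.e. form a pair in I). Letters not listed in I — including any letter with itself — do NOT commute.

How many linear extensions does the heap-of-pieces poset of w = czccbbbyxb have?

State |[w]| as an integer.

90

drop 0:c onto floor
drop 1:z onto floor
drop 2:c onto {0:c}
drop 3:c onto {2:c}
drop 4:b onto {3:c}
drop 5:b onto {4:b}
drop 6:b onto {5:b}
drop 7:y onto {6:b}
drop 8:x onto floor
drop 9:b onto {7:y}
ground layer = {0:c, 1:z, 8:x}
drop-orders for the pieces not yet dropped (sum over which currently-grounded one goes next):
  1 to go: {1} 1  {8} 1  {9} 1
  2 to go: {1,8} 2  {1,9} 2  {7,9} 1  {8,9} 2
  3 to go: {1,7,9} 3  {1,8,9} 6  {6,7,9} 1  {7,8,9} 3
  4 to go: {1,6,7,9} 4  {1,7,8,9} 12  {5,6,7,9} 1  {6,7,8,9} 4
  5 to go: {1,5,6,7,9} 5  {1,6,7,8,9} 20  {4,5,6,7,9} 1  {5,6,7,8,9} 5
  6 to go: {1,4,5,6,7,9} 6  {1,5,6,7,8,9} 30  {3,4,5,6,7,9} 1  {4,5,6,7,8,9} 6
  7 to go: {1,3,4,5,6,7,9} 7  {1,4,5,6,7,8,9} 42  {2,3,4,5,6,7,9} 1  {3,4,5,6,7,8,9} 7
  8 to go: {0,2,3,4,5,6,7,9} 1  {1,2,3,4,5,6,7,9} 8  {1,3,4,5,6,7,8,9} 56  {2,3,4,5,6,7,8,9} 8
  if 0:c drops first: 72 orders
  if 1:z drops first: 9 orders
  if 8:x drops first: 9 orders
heap linearizations: 90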